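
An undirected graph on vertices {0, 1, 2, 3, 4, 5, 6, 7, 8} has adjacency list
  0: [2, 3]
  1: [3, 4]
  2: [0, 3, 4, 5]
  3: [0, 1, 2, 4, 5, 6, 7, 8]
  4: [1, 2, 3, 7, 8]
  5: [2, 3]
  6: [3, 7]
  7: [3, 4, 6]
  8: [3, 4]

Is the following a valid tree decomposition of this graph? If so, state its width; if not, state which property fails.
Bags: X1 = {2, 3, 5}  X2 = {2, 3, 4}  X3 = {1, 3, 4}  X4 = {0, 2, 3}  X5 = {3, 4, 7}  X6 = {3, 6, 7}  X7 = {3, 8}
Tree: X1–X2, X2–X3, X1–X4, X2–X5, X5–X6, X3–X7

No — edge (4,8) lies in no bag.

A tree decomposition must satisfy three properties: every vertex lies in some bag; for every edge, both endpoints lie together in some bag; and for every vertex, the bags containing it form a connected subtree. Here edge (4,8) lies in no bag, so the decomposition is invalid.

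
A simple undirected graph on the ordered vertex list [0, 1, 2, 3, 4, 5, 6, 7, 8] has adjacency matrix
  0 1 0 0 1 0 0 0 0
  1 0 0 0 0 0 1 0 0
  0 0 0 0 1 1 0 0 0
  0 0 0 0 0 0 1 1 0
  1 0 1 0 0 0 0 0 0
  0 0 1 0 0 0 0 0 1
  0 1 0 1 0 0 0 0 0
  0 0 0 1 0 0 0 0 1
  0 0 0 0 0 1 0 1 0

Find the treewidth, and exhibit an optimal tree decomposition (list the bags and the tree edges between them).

Treewidth 2.
One such decomposition:
Bags: B1 = {0, 1, 6}  B2 = {0, 4, 6}  B3 = {2, 4, 6}  B4 = {2, 5, 6}  B5 = {5, 6, 8}  B6 = {6, 7, 8}  B7 = {3, 6, 7}
Tree: B1–B2, B2–B3, B3–B4, B4–B5, B5–B6, B6–B7

Each bag holds 3 vertices, so the decomposition has width 2, which upper-bounds the treewidth. Since 6–1–0–4–2–5–8–7–3–6 is a cycle in G, G is not acyclic. Forests are exactly the graphs of treewidth ≤ 1, so tw(G) ≥ 2. Combining the bounds, tw(G) = 2.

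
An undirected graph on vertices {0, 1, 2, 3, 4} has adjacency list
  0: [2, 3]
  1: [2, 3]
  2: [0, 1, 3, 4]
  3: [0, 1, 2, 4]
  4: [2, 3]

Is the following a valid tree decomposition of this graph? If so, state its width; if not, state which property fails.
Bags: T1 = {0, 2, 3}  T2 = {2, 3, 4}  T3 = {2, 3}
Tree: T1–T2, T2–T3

A tree decomposition must satisfy three properties: every vertex lies in some bag; for every edge, both endpoints lie together in some bag; and for every vertex, the bags containing it form a connected subtree. Here vertex 1 appears in no bag, so the decomposition is invalid.

No — vertex 1 appears in no bag.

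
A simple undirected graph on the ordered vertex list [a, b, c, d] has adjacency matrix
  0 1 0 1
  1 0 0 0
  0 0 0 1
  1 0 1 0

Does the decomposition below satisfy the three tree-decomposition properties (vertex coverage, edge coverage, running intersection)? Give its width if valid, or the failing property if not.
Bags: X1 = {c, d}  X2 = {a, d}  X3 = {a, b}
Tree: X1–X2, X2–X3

Yes; width 1.

Every vertex of G appears in some bag (union = {a, b, c, d}); every edge is covered by a bag; and for each vertex v the set of bags containing v is connected in the bag tree. The decomposition is therefore valid. The largest bag has 2 vertices, so the width is 1.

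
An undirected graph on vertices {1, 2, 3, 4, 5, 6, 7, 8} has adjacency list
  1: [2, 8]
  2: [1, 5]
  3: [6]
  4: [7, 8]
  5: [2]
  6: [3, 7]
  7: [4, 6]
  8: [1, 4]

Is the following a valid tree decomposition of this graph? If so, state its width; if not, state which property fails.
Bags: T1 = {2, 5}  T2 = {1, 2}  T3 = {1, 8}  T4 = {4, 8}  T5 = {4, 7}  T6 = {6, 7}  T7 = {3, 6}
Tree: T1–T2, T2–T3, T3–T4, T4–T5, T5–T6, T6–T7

Yes; width 1.

Vertex coverage: the bags together contain {1, 2, 3, 4, 5, 6, 7, 8}, the full vertex set. Edge coverage: each edge of G has both endpoints in at least one bag. Running intersection: for every vertex, the bags containing it form a connected subtree. All three properties hold, so this is a valid tree decomposition of width max|bag| − 1 = 1, and hence tw(G) ≤ 1.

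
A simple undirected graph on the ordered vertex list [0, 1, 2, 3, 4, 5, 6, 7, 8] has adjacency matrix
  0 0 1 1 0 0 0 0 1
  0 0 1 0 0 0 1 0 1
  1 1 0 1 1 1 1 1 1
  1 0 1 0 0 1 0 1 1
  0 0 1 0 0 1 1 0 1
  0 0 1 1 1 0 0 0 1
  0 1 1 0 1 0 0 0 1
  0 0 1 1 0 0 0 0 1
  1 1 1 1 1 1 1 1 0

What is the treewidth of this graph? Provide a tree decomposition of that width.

Treewidth 3.
One optimal decomposition is:
Bags: B1 = {2, 4, 5, 8}  B2 = {2, 3, 5, 8}  B3 = {2, 4, 6, 8}  B4 = {0, 2, 3, 8}  B5 = {1, 2, 6, 8}  B6 = {2, 3, 7, 8}
Tree: B1–B2, B1–B3, B2–B4, B3–B5, B4–B6

Every bag has size at most 4, so the width is 4 − 1 = 3 and tw(G) ≤ 3. For the lower bound, the 4 vertices {1, 2, 6, 8} are pairwise adjacent, and any tree decomposition puts a clique entirely inside one bag — forcing width ≥ 3. Therefore the treewidth is 3.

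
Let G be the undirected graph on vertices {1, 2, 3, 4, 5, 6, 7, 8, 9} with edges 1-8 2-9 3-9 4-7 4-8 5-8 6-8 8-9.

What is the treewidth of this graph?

1

A width-1 tree decomposition is:
Bags: B1 = {8, 9}  B2 = {2, 9}  B3 = {5, 8}  B4 = {1, 8}  B5 = {6, 8}  B6 = {4, 8}  B7 = {3, 9}  B8 = {4, 7}
Tree: B1–B2, B1–B3, B1–B4, B3–B5, B1–B6, B2–B7, B6–B8
Every bag has size at most 2, so the width is 2 − 1 = 1 and tw(G) ≤ 1. G has an edge, so its treewidth is at least 1. Hence tw(G) = 1 exactly.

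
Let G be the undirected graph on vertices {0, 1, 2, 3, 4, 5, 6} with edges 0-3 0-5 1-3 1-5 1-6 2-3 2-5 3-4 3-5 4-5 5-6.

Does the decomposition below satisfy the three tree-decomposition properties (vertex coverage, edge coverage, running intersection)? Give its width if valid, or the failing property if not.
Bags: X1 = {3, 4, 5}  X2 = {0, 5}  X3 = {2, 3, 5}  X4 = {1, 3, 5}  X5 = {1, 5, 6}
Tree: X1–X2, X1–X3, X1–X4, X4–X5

No — edge (3,0) lies in no bag.

A tree decomposition must satisfy three properties: every vertex lies in some bag; for every edge, both endpoints lie together in some bag; and for every vertex, the bags containing it form a connected subtree. Here edge (3,0) lies in no bag, so the decomposition is invalid.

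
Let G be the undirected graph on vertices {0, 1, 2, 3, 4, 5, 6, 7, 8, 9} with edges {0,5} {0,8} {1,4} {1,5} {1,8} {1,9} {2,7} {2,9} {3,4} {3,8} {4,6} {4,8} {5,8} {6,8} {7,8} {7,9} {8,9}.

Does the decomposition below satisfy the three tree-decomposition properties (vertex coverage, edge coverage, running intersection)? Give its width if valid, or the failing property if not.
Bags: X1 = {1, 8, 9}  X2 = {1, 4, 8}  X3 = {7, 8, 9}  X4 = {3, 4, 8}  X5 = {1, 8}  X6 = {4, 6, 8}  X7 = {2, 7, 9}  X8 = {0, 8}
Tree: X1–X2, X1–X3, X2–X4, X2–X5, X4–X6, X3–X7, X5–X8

A tree decomposition must satisfy three properties: every vertex lies in some bag; for every edge, both endpoints lie together in some bag; and for every vertex, the bags containing it form a connected subtree. Here vertex 5 appears in no bag, so the decomposition is invalid.

No — vertex 5 appears in no bag.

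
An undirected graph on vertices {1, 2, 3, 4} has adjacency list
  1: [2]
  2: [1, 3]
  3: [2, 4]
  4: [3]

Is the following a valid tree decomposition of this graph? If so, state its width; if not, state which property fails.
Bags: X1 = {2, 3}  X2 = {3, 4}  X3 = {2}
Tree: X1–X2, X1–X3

A tree decomposition must satisfy three properties: every vertex lies in some bag; for every edge, both endpoints lie together in some bag; and for every vertex, the bags containing it form a connected subtree. Here vertex 1 appears in no bag, so the decomposition is invalid.

No — vertex 1 appears in no bag.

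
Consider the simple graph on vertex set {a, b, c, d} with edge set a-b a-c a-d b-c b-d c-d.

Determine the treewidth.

A width-3 tree decomposition is:
Bags: B1 = {a, b, c, d}
Tree: (single bag)
With just one bag of size 4, the width is 4 − 1 = 3, so tw(G) ≤ 3. Conversely, {a, b, c, d} is a clique of size 4, and the vertices of any clique must share a bag in every tree decomposition; so some bag has ≥ 4 vertices and tw(G) ≥ 3. Therefore the treewidth is 3.

3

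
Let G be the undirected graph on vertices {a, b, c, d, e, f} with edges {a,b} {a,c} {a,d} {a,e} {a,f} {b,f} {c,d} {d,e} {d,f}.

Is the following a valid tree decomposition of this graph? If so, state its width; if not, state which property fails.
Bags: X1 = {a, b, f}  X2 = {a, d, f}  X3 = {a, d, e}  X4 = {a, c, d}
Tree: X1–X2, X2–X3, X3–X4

Every vertex of G appears in some bag (union = {a, b, c, d, e, f}); every edge is covered by a bag; and for each vertex v the set of bags containing v is connected in the bag tree. The decomposition is therefore valid. The largest bag has 3 vertices, so the width is 2.

Yes; width 2.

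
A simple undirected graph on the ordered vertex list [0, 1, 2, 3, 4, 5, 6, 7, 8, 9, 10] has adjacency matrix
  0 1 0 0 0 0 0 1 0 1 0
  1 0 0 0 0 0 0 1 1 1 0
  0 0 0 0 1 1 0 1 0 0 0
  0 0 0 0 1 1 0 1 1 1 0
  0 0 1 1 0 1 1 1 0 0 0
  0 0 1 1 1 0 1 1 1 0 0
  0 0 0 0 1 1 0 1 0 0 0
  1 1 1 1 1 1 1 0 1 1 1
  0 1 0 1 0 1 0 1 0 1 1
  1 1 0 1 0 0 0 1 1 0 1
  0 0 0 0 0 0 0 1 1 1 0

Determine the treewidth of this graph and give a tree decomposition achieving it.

Treewidth 3.
One such decomposition:
Bags: B1 = {3, 4, 5, 7}  B2 = {4, 5, 6, 7}  B3 = {3, 5, 7, 8}  B4 = {3, 7, 8, 9}  B5 = {7, 8, 9, 10}  B6 = {1, 7, 8, 9}  B7 = {2, 4, 5, 7}  B8 = {0, 1, 7, 9}
Tree: B1–B2, B1–B3, B3–B4, B4–B5, B5–B6, B2–B7, B6–B8

Each bag holds 4 vertices, so the decomposition has width 3, which upper-bounds the treewidth. On the other hand G contains the 4-clique {0, 1, 7, 9}. A clique must lie in a single bag of any decomposition, so no decomposition can have width below 3. Combining the bounds, tw(G) = 3.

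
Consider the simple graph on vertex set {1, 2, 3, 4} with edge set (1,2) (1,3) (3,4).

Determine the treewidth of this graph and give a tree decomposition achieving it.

Every bag has size at most 2, so the width is 2 − 1 = 1 and tw(G) ≤ 1. Any graph with an edge has treewidth ≥ 1, and G has the edge 2–1. The upper and lower bounds meet at 1, so that is the treewidth.

Treewidth 1.
Bags: B1 = {1, 2}  B2 = {1, 3}  B3 = {3, 4}
Tree: B1–B2, B2–B3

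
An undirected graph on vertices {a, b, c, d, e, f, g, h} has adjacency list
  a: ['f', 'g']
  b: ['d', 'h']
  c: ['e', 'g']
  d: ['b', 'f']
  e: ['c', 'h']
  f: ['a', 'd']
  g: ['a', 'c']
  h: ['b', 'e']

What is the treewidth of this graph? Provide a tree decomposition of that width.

Every bag has size at most 3, so the width is 3 − 1 = 2 and tw(G) ≤ 2. Since d–f–a–g–c–e–h–b–d is a cycle in G, G is not acyclic. Forests are exactly the graphs of treewidth ≤ 1, so tw(G) ≥ 2. The upper and lower bounds meet at 2, so that is the treewidth.

Treewidth 2.
One such decomposition:
Bags: B1 = {a, d, f}  B2 = {a, d, g}  B3 = {c, d, g}  B4 = {c, d, e}  B5 = {d, e, h}  B6 = {b, d, h}
Tree: B1–B2, B2–B3, B3–B4, B4–B5, B5–B6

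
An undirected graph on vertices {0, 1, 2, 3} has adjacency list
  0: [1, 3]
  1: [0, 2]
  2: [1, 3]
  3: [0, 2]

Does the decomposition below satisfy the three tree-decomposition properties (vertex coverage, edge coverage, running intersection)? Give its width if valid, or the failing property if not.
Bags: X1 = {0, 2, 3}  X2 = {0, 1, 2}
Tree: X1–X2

Yes; width 2.

Checking the three conditions: (i) the bags cover all of {0, 1, 2, 3}; (ii) for each edge, some bag contains both endpoints; (iii) the bags containing any fixed vertex form a subtree. All hold, so the decomposition is valid with width 3 − 1 = 2.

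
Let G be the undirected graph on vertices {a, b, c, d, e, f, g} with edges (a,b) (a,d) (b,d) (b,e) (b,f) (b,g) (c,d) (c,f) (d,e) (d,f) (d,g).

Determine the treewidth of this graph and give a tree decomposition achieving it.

Treewidth 2.
One optimal decomposition is:
Bags: B1 = {a, b, d}  B2 = {b, d, f}  B3 = {b, d, e}  B4 = {c, d, f}  B5 = {b, d, g}
Tree: B1–B2, B1–B3, B2–B4, B3–B5

Each bag holds 3 vertices, so the decomposition has width 2, which upper-bounds the treewidth. Conversely, {c, d, f} is a clique of size 3, and the vertices of any clique must share a bag in every tree decomposition; so some bag has ≥ 3 vertices and tw(G) ≥ 2. Hence tw(G) = 2 exactly.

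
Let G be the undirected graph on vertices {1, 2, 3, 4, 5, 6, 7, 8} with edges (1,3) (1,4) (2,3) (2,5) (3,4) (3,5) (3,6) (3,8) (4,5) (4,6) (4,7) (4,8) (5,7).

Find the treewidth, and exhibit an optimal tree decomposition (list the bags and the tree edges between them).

Treewidth 2.
One such decomposition:
Bags: B1 = {3, 4, 5}  B2 = {4, 5, 7}  B3 = {3, 4, 8}  B4 = {1, 3, 4}  B5 = {2, 3, 5}  B6 = {3, 4, 6}
Tree: B1–B2, B1–B3, B3–B4, B1–B5, B3–B6

Each bag holds 3 vertices, so the decomposition has width 2, which upper-bounds the treewidth. On the other hand G contains the 3-clique {2, 3, 5}. A clique must lie in a single bag of any decomposition, so no decomposition can have width below 2. Therefore the treewidth is 2.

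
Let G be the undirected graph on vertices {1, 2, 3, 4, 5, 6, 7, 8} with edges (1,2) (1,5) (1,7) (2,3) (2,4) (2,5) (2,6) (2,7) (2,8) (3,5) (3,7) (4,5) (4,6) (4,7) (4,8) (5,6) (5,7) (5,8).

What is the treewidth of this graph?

A width-3 tree decomposition is:
Bags: B1 = {2, 4, 5, 8}  B2 = {2, 4, 5, 6}  B3 = {2, 4, 5, 7}  B4 = {1, 2, 5, 7}  B5 = {2, 3, 5, 7}
Tree: B1–B2, B2–B3, B3–B4, B4–B5
The largest bag has 4 vertices, giving width 3; this decomposition certifies tw(G) ≤ 3. For the lower bound, the 4 vertices {1, 2, 5, 7} are pairwise adjacent, and any tree decomposition puts a clique entirely inside one bag — forcing width ≥ 3. Combining the bounds, tw(G) = 3.

3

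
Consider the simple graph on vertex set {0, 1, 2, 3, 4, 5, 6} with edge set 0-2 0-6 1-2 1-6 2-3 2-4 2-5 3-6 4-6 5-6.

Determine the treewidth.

2

A width-2 tree decomposition is:
Bags: B1 = {2, 3, 6}  B2 = {2, 4, 6}  B3 = {0, 2, 6}  B4 = {2, 5, 6}  B5 = {1, 2, 6}
Tree: B1–B2, B2–B3, B3–B4, B4–B5
Every bag has size at most 3, so the width is 3 − 1 = 2 and tw(G) ≤ 2. Since 2–3–6–4–2 is a cycle in G, G is not acyclic. Forests are exactly the graphs of treewidth ≤ 1, so tw(G) ≥ 2. The upper and lower bounds meet at 2, so that is the treewidth.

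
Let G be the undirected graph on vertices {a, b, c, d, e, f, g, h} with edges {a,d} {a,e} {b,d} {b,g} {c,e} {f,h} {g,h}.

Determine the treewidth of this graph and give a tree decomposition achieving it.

Treewidth 1.
Bags: B1 = {c, e}  B2 = {a, e}  B3 = {a, d}  B4 = {b, d}  B5 = {b, g}  B6 = {g, h}  B7 = {f, h}
Tree: B1–B2, B2–B3, B3–B4, B4–B5, B5–B6, B6–B7

The largest bag has 2 vertices, giving width 1; this decomposition certifies tw(G) ≤ 1. G has an edge, so its treewidth is at least 1. Hence tw(G) = 1 exactly.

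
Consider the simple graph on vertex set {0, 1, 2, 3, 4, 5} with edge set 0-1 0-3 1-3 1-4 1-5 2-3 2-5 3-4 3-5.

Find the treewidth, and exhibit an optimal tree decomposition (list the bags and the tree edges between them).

Treewidth 2.
Bags: B1 = {1, 3, 4}  B2 = {0, 1, 3}  B3 = {1, 3, 5}  B4 = {2, 3, 5}
Tree: B1–B2, B2–B3, B3–B4

Each bag holds 3 vertices, so the decomposition has width 2, which upper-bounds the treewidth. For the lower bound, the 3 vertices {0, 1, 3} are pairwise adjacent, and any tree decomposition puts a clique entirely inside one bag — forcing width ≥ 2. Therefore the treewidth is 2.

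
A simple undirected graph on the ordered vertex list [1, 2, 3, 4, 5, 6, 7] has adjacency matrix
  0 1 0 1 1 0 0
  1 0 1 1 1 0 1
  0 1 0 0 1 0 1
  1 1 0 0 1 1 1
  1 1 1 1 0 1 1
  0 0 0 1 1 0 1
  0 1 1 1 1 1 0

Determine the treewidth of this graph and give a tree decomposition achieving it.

Treewidth 3.
One such decomposition:
Bags: B1 = {2, 4, 5, 7}  B2 = {1, 2, 4, 5}  B3 = {2, 3, 5, 7}  B4 = {4, 5, 6, 7}
Tree: B1–B2, B1–B3, B1–B4

Every bag has size at most 4, so the width is 4 − 1 = 3 and tw(G) ≤ 3. Conversely, {2, 3, 5, 7} is a clique of size 4, and the vertices of any clique must share a bag in every tree decomposition; so some bag has ≥ 4 vertices and tw(G) ≥ 3. Therefore the treewidth is 3.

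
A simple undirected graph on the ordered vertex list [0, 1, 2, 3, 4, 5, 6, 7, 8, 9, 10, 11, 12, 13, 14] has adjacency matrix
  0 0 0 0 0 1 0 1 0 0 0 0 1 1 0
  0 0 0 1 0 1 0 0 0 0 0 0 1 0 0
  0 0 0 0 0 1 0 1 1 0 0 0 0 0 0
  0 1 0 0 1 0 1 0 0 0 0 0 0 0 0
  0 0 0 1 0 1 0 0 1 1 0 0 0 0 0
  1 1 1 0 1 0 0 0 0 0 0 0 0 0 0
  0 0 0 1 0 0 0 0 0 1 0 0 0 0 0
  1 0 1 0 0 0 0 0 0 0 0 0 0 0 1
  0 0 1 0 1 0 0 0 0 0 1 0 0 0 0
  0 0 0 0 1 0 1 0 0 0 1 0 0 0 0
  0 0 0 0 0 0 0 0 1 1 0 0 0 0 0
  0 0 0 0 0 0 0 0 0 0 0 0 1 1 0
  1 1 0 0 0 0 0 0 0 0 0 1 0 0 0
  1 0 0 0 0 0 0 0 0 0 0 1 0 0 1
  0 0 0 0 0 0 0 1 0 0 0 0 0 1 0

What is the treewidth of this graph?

3

A width-3 tree decomposition is:
Bags: B1 = {3, 6, 9, 10}  B2 = {3, 4, 9, 10}  B3 = {3, 4, 8, 10}  B4 = {1, 3, 4, 8}  B5 = {1, 4, 5, 8}  B6 = {1, 2, 5, 8}  B7 = {1, 2, 5, 12}  B8 = {0, 2, 5, 12}  B9 = {0, 2, 7, 12}  B10 = {0, 7, 11, 12}  B11 = {0, 7, 11, 13}  B12 = {7, 11, 13, 14}
Tree: B1–B2, B2–B3, B3–B4, B4–B5, B5–B6, B6–B7, B7–B8, B8–B9, B9–B10, B10–B11, B11–B12
The largest bag has 4 vertices, giving width 3; this decomposition certifies tw(G) ≤ 3. For the lower bound: the 4 vertex sets {6,9,10}, {3}, {4}, {1,2,5,8} are disjoint, each induces a connected subgraph, and every pair is joined by at least one edge of G. Contracting each set to a single vertex therefore yields K_{4} as a minor, and since treewidth is minor-monotone, tw(G) ≥ tw(K_{4}) = 3. Hence tw(G) = 3 exactly.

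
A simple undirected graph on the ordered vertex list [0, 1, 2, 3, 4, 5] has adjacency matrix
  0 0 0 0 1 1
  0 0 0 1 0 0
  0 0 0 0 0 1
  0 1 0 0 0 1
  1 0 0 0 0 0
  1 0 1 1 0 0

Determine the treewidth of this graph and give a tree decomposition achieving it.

Treewidth 1.
One such decomposition:
Bags: B1 = {3, 5}  B2 = {0, 5}  B3 = {2, 5}  B4 = {1, 3}  B5 = {0, 4}
Tree: B1–B2, B1–B3, B1–B4, B2–B5

Each bag holds 2 vertices, so the decomposition has width 1, which upper-bounds the treewidth. Any graph with an edge has treewidth ≥ 1, and G has the edge 5–3. Therefore the treewidth is 1.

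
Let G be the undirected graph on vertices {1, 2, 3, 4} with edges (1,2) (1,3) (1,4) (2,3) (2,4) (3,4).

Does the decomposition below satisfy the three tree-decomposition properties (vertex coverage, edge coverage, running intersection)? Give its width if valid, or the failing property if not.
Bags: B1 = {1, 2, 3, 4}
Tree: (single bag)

Every vertex of G appears in some bag (union = {1, 2, 3, 4}); every edge is covered by a bag; and for each vertex v the set of bags containing v is connected in the bag tree. The decomposition is therefore valid. The largest bag has 4 vertices, so the width is 3.

Yes; width 3.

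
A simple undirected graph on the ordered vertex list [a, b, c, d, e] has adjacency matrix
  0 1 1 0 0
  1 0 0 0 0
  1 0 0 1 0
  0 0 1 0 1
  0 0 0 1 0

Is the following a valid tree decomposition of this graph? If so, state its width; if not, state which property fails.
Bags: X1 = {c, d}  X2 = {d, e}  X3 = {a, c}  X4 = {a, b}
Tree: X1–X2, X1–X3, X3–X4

Checking the three conditions: (i) the bags cover all of {a, b, c, d, e}; (ii) for each edge, some bag contains both endpoints; (iii) the bags containing any fixed vertex form a subtree. All hold, so the decomposition is valid with width 2 − 1 = 1.

Yes; width 1.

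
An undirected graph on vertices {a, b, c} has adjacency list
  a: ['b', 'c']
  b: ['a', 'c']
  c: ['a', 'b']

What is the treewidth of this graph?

2

A width-2 tree decomposition is:
Bags: B1 = {a, b, c}
Tree: (single bag)
With just one bag of size 3, the width is 3 − 1 = 2, so tw(G) ≤ 2. Conversely, {a, b, c} is a clique of size 3, and the vertices of any clique must share a bag in every tree decomposition; so some bag has ≥ 3 vertices and tw(G) ≥ 2. Hence tw(G) = 2 exactly.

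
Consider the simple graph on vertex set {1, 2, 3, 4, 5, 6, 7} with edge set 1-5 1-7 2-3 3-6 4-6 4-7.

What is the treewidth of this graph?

A width-1 tree decomposition is:
Bags: B1 = {2, 3}  B2 = {3, 6}  B3 = {4, 6}  B4 = {4, 7}  B5 = {1, 7}  B6 = {1, 5}
Tree: B1–B2, B2–B3, B3–B4, B4–B5, B5–B6
The largest bag has 2 vertices, giving width 1; this decomposition certifies tw(G) ≤ 1. G has an edge, so its treewidth is at least 1. Combining the bounds, tw(G) = 1.

1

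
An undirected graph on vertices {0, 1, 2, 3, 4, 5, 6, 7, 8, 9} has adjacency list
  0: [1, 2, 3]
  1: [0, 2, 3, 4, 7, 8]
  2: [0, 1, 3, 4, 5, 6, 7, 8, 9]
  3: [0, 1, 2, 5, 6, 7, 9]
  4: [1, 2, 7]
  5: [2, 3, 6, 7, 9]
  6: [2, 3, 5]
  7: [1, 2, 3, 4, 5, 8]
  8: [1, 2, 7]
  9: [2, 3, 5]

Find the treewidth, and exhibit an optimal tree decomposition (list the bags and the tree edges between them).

Every bag has size at most 4, so the width is 4 − 1 = 3 and tw(G) ≤ 3. On the other hand G contains the 4-clique {1, 2, 7, 8}. A clique must lie in a single bag of any decomposition, so no decomposition can have width below 3. Therefore the treewidth is 3.

Treewidth 3.
Bags: B1 = {1, 2, 3, 7}  B2 = {2, 3, 5, 7}  B3 = {1, 2, 7, 8}  B4 = {0, 1, 2, 3}  B5 = {2, 3, 5, 6}  B6 = {1, 2, 4, 7}  B7 = {2, 3, 5, 9}
Tree: B1–B2, B1–B3, B1–B4, B2–B5, B1–B6, B5–B7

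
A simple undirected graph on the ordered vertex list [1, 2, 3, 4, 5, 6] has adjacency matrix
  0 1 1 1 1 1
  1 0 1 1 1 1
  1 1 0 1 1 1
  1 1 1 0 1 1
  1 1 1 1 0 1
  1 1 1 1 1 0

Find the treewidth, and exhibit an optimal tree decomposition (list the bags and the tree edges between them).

Treewidth 5.
One such decomposition:
Bags: B1 = {1, 2, 3, 4, 5, 6}
Tree: (single bag)

With just one bag of size 6, the width is 6 − 1 = 5, so tw(G) ≤ 5. For the lower bound, the 6 vertices {1, 2, 3, 4, 5, 6} are pairwise adjacent, and any tree decomposition puts a clique entirely inside one bag — forcing width ≥ 5. Combining the bounds, tw(G) = 5.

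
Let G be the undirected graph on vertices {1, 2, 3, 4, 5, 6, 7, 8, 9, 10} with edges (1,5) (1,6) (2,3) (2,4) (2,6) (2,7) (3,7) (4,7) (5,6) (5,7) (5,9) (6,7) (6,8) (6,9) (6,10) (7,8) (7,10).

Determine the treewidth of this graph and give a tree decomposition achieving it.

Treewidth 2.
One optimal decomposition is:
Bags: B1 = {5, 6, 7}  B2 = {2, 6, 7}  B3 = {6, 7, 10}  B4 = {1, 5, 6}  B5 = {5, 6, 9}  B6 = {2, 4, 7}  B7 = {2, 3, 7}  B8 = {6, 7, 8}
Tree: B1–B2, B2–B3, B1–B4, B4–B5, B2–B6, B6–B7, B2–B8

The largest bag has 3 vertices, giving width 2; this decomposition certifies tw(G) ≤ 2. Conversely, {2, 3, 7} is a clique of size 3, and the vertices of any clique must share a bag in every tree decomposition; so some bag has ≥ 3 vertices and tw(G) ≥ 2. Therefore the treewidth is 2.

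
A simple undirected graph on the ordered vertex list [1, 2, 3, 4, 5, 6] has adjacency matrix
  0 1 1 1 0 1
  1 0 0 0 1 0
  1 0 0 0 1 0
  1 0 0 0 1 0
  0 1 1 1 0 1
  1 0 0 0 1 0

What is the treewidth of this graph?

A width-2 tree decomposition is:
Bags: B1 = {1, 2, 5}  B2 = {1, 4, 5}  B3 = {1, 3, 5}  B4 = {1, 5, 6}
Tree: B1–B2, B2–B3, B3–B4
Each bag holds 3 vertices, so the decomposition has width 2, which upper-bounds the treewidth. For the lower bound, G contains the cycle 5–2–1–4–5, so G is not a forest; only forests have treewidth ≤ 1, hence tw(G) ≥ 2. Therefore the treewidth is 2.

2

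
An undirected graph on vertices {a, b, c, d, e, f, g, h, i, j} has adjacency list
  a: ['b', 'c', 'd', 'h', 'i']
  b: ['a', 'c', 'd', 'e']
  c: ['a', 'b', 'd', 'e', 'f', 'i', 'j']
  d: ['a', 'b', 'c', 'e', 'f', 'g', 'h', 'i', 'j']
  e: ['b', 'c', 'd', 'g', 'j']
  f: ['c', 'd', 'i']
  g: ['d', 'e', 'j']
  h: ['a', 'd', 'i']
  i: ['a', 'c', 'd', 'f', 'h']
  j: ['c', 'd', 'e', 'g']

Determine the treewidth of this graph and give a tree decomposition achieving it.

Each bag holds 4 vertices, so the decomposition has width 3, which upper-bounds the treewidth. For the lower bound, the 4 vertices {d, e, g, j} are pairwise adjacent, and any tree decomposition puts a clique entirely inside one bag — forcing width ≥ 3. Hence tw(G) = 3 exactly.

Treewidth 3.
One such decomposition:
Bags: B1 = {c, d, e, j}  B2 = {d, e, g, j}  B3 = {b, c, d, e}  B4 = {a, b, c, d}  B5 = {a, c, d, i}  B6 = {a, d, h, i}  B7 = {c, d, f, i}
Tree: B1–B2, B1–B3, B3–B4, B4–B5, B5–B6, B5–B7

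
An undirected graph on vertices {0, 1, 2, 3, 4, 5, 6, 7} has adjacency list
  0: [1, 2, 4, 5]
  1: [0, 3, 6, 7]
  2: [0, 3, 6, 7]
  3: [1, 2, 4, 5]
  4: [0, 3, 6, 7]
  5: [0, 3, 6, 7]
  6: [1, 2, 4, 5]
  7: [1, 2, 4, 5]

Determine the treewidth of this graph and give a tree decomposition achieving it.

Each bag holds 5 vertices, so the decomposition has width 4, which upper-bounds the treewidth. For the lower bound: the 5 vertex sets {2,6}, {0,4}, {1,3}, {7}, {5} are disjoint, each induces a connected subgraph, and every pair is joined by at least one edge of G. Contracting each set to a single vertex therefore yields K_{5} as a minor, and since treewidth is minor-monotone, tw(G) ≥ tw(K_{5}) = 4. Hence tw(G) = 4 exactly.

Treewidth 4.
One optimal decomposition is:
Bags: B1 = {0, 2, 3, 6, 7}  B2 = {0, 3, 4, 6, 7}  B3 = {0, 1, 3, 6, 7}  B4 = {0, 3, 5, 6, 7}
Tree: B1–B2, B2–B3, B3–B4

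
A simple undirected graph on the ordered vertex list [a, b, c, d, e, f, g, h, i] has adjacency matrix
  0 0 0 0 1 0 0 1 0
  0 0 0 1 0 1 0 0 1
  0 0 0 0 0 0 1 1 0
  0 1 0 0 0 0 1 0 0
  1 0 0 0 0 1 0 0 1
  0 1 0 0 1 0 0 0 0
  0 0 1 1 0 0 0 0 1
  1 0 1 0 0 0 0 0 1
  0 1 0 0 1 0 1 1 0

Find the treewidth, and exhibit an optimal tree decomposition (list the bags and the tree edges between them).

The largest bag has 4 vertices, giving width 3; this decomposition certifies tw(G) ≤ 3. For the lower bound: the 4 vertex sets {a,e,f}, {h}, {i}, {b,c,d,g} are disjoint, each induces a connected subgraph, and every pair is joined by at least one edge of G. Contracting each set to a single vertex therefore yields K_{4} as a minor, and since treewidth is minor-monotone, tw(G) ≥ tw(K_{4}) = 3. Therefore the treewidth is 3.

Treewidth 3.
Bags: B1 = {a, e, f, h}  B2 = {e, f, h, i}  B3 = {b, f, h, i}  B4 = {b, c, h, i}  B5 = {b, c, g, i}  B6 = {b, c, d, g}
Tree: B1–B2, B2–B3, B3–B4, B4–B5, B5–B6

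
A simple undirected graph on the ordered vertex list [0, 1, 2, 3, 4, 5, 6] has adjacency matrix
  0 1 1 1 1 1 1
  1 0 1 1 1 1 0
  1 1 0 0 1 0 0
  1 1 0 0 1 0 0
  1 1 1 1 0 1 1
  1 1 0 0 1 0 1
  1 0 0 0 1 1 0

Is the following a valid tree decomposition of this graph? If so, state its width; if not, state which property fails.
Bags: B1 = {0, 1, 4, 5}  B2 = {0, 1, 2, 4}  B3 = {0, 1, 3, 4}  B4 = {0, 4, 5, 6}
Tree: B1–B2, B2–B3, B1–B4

Vertex coverage: the bags together contain {0, 1, 2, 3, 4, 5, 6}, the full vertex set. Edge coverage: each edge of G has both endpoints in at least one bag. Running intersection: for every vertex, the bags containing it form a connected subtree. All three properties hold, so this is a valid tree decomposition of width max|bag| − 1 = 3, and hence tw(G) ≤ 3.

Yes; width 3.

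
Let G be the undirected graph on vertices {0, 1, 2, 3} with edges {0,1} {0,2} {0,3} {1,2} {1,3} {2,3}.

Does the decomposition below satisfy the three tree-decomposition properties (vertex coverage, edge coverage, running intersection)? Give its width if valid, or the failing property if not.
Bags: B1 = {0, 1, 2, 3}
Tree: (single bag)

Vertex coverage: the bags together contain {0, 1, 2, 3}, the full vertex set. Edge coverage: each edge of G has both endpoints in at least one bag. Running intersection: for every vertex, the bags containing it form a connected subtree. All three properties hold, so this is a valid tree decomposition of width max|bag| − 1 = 3, and hence tw(G) ≤ 3.

Yes; width 3.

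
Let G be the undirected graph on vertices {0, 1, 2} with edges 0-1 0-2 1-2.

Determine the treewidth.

A width-2 tree decomposition is:
Bags: B1 = {0, 1, 2}
Tree: (single bag)
A single bag containing all 3 vertices is trivially a valid decomposition of width 2. For the lower bound, the 3 vertices {0, 1, 2} are pairwise adjacent, and any tree decomposition puts a clique entirely inside one bag — forcing width ≥ 2. The upper and lower bounds meet at 2, so that is the treewidth.

2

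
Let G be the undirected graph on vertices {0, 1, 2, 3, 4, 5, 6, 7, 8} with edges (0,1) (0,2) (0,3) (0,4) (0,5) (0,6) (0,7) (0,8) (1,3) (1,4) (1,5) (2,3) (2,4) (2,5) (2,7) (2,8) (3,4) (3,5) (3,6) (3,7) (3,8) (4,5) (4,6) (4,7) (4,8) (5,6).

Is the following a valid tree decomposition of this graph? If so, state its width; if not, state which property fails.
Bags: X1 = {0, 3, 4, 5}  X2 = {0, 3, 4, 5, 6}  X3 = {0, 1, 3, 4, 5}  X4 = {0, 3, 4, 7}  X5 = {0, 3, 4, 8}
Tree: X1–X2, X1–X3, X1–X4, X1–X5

A tree decomposition must satisfy three properties: every vertex lies in some bag; for every edge, both endpoints lie together in some bag; and for every vertex, the bags containing it form a connected subtree. Here vertex 2 appears in no bag, so the decomposition is invalid.

No — vertex 2 appears in no bag.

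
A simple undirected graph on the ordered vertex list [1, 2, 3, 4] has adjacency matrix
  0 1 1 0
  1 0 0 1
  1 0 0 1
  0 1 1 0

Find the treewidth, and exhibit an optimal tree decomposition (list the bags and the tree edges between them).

Each bag holds 3 vertices, so the decomposition has width 2, which upper-bounds the treewidth. Since 2–4–3–1–2 is a cycle in G, G is not acyclic. Forests are exactly the graphs of treewidth ≤ 1, so tw(G) ≥ 2. Hence tw(G) = 2 exactly.

Treewidth 2.
One optimal decomposition is:
Bags: B1 = {2, 3, 4}  B2 = {1, 2, 3}
Tree: B1–B2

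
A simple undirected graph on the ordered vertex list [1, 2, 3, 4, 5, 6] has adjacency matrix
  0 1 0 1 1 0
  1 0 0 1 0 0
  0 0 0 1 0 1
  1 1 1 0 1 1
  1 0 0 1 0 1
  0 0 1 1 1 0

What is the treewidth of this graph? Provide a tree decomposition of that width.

Each bag holds 3 vertices, so the decomposition has width 2, which upper-bounds the treewidth. For the lower bound, the 3 vertices {1, 2, 4} are pairwise adjacent, and any tree decomposition puts a clique entirely inside one bag — forcing width ≥ 2. Therefore the treewidth is 2.

Treewidth 2.
Bags: B1 = {1, 4, 5}  B2 = {1, 2, 4}  B3 = {4, 5, 6}  B4 = {3, 4, 6}
Tree: B1–B2, B1–B3, B3–B4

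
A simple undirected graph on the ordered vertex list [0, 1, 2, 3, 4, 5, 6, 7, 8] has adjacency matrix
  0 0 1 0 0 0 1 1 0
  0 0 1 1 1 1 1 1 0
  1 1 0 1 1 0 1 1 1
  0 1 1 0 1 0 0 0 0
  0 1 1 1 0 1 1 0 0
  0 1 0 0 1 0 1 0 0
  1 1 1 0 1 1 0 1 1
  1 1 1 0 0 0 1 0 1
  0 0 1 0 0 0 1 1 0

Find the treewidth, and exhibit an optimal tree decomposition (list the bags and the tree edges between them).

Treewidth 3.
One such decomposition:
Bags: B1 = {1, 2, 6, 7}  B2 = {2, 6, 7, 8}  B3 = {0, 2, 6, 7}  B4 = {1, 2, 4, 6}  B5 = {1, 4, 5, 6}  B6 = {1, 2, 3, 4}
Tree: B1–B2, B1–B3, B1–B4, B4–B5, B4–B6

The largest bag has 4 vertices, giving width 3; this decomposition certifies tw(G) ≤ 3. On the other hand G contains the 4-clique {1, 2, 3, 4}. A clique must lie in a single bag of any decomposition, so no decomposition can have width below 3. The upper and lower bounds meet at 3, so that is the treewidth.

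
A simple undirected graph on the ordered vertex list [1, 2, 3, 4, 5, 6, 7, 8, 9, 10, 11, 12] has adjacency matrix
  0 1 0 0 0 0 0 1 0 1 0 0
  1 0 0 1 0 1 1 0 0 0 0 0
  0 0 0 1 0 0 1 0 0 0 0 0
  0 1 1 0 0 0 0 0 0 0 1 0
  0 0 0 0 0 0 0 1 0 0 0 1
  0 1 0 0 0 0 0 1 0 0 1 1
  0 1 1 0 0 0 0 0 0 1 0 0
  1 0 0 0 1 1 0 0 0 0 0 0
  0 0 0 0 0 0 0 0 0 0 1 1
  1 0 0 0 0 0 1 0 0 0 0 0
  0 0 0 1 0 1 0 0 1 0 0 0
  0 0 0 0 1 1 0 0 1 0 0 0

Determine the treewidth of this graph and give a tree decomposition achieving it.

Treewidth 3.
Bags: B1 = {3, 4, 7, 10}  B2 = {2, 4, 7, 10}  B3 = {1, 2, 4, 10}  B4 = {1, 2, 4, 11}  B5 = {1, 2, 6, 11}  B6 = {1, 6, 8, 11}  B7 = {6, 8, 9, 11}  B8 = {6, 8, 9, 12}  B9 = {5, 8, 9, 12}
Tree: B1–B2, B2–B3, B3–B4, B4–B5, B5–B6, B6–B7, B7–B8, B8–B9

Every bag has size at most 4, so the width is 4 − 1 = 3 and tw(G) ≤ 3. For the lower bound: the 4 vertex sets {3,7,10}, {4}, {2}, {1,6,8,11} are disjoint, each induces a connected subgraph, and every pair is joined by at least one edge of G. Contracting each set to a single vertex therefore yields K_{4} as a minor, and since treewidth is minor-monotone, tw(G) ≥ tw(K_{4}) = 3. The upper and lower bounds meet at 3, so that is the treewidth.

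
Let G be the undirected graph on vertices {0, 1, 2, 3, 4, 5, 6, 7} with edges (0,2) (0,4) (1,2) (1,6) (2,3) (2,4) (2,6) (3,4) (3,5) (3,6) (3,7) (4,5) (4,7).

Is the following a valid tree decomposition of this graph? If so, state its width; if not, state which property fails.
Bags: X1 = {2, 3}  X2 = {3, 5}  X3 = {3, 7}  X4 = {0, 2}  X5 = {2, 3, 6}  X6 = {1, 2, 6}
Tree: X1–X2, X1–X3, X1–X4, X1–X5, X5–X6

A tree decomposition must satisfy three properties: every vertex lies in some bag; for every edge, both endpoints lie together in some bag; and for every vertex, the bags containing it form a connected subtree. Here vertex 4 appears in no bag, so the decomposition is invalid.

No — vertex 4 appears in no bag.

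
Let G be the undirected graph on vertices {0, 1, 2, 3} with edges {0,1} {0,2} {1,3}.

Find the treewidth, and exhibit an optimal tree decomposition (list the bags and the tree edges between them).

Each bag holds 2 vertices, so the decomposition has width 1, which upper-bounds the treewidth. Since G has at least one edge (e.g. 2–0), it is not an edgeless graph, so tw(G) ≥ 1. Combining the bounds, tw(G) = 1.

Treewidth 1.
One such decomposition:
Bags: B1 = {0, 2}  B2 = {0, 1}  B3 = {1, 3}
Tree: B1–B2, B2–B3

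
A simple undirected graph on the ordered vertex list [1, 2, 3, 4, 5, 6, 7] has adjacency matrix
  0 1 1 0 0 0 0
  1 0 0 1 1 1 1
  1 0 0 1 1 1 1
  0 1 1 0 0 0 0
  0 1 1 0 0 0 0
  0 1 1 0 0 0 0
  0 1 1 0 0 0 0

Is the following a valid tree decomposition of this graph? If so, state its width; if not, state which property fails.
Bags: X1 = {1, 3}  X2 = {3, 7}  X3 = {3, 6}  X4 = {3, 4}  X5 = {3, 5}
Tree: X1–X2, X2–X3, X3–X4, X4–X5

A tree decomposition must satisfy three properties: every vertex lies in some bag; for every edge, both endpoints lie together in some bag; and for every vertex, the bags containing it form a connected subtree. Here vertex 2 appears in no bag, so the decomposition is invalid.

No — vertex 2 appears in no bag.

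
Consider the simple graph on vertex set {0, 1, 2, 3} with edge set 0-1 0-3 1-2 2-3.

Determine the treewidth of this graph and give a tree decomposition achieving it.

Each bag holds 3 vertices, so the decomposition has width 2, which upper-bounds the treewidth. Since 3–0–1–2–3 is a cycle in G, G is not acyclic. Forests are exactly the graphs of treewidth ≤ 1, so tw(G) ≥ 2. Hence tw(G) = 2 exactly.

Treewidth 2.
One optimal decomposition is:
Bags: B1 = {0, 1, 3}  B2 = {1, 2, 3}
Tree: B1–B2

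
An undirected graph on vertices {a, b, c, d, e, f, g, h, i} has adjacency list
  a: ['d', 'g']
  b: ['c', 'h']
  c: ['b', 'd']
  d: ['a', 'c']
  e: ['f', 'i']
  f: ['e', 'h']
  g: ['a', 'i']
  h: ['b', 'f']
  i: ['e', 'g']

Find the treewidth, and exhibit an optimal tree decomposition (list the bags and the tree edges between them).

Each bag holds 3 vertices, so the decomposition has width 2, which upper-bounds the treewidth. Since i–e–f–h–b–c–d–a–g–i is a cycle in G, G is not acyclic. Forests are exactly the graphs of treewidth ≤ 1, so tw(G) ≥ 2. The upper and lower bounds meet at 2, so that is the treewidth.

Treewidth 2.
One optimal decomposition is:
Bags: B1 = {e, f, i}  B2 = {f, h, i}  B3 = {b, h, i}  B4 = {b, c, i}  B5 = {c, d, i}  B6 = {a, d, i}  B7 = {a, g, i}
Tree: B1–B2, B2–B3, B3–B4, B4–B5, B5–B6, B6–B7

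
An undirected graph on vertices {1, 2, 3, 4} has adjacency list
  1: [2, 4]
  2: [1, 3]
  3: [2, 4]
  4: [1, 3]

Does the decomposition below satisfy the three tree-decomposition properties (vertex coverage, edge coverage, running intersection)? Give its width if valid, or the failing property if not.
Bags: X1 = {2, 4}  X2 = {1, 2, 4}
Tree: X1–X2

No — vertex 3 appears in no bag.

A tree decomposition must satisfy three properties: every vertex lies in some bag; for every edge, both endpoints lie together in some bag; and for every vertex, the bags containing it form a connected subtree. Here vertex 3 appears in no bag, so the decomposition is invalid.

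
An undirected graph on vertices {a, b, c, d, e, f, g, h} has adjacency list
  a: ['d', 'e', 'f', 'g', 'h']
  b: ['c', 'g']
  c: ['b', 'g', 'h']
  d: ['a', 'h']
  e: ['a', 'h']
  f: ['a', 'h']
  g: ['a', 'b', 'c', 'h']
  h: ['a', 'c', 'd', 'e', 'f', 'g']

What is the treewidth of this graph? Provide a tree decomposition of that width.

Treewidth 2.
One such decomposition:
Bags: B1 = {a, g, h}  B2 = {c, g, h}  B3 = {a, e, h}  B4 = {b, c, g}  B5 = {a, f, h}  B6 = {a, d, h}
Tree: B1–B2, B1–B3, B2–B4, B1–B5, B5–B6

Each bag holds 3 vertices, so the decomposition has width 2, which upper-bounds the treewidth. For the lower bound, the 3 vertices {c, g, h} are pairwise adjacent, and any tree decomposition puts a clique entirely inside one bag — forcing width ≥ 2. Hence tw(G) = 2 exactly.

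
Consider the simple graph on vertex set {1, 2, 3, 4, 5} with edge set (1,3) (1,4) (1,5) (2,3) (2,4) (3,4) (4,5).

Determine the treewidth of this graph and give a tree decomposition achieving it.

Each bag holds 3 vertices, so the decomposition has width 2, which upper-bounds the treewidth. Conversely, {1, 3, 4} is a clique of size 3, and the vertices of any clique must share a bag in every tree decomposition; so some bag has ≥ 3 vertices and tw(G) ≥ 2. The upper and lower bounds meet at 2, so that is the treewidth.

Treewidth 2.
One optimal decomposition is:
Bags: B1 = {1, 3, 4}  B2 = {1, 4, 5}  B3 = {2, 3, 4}
Tree: B1–B2, B1–B3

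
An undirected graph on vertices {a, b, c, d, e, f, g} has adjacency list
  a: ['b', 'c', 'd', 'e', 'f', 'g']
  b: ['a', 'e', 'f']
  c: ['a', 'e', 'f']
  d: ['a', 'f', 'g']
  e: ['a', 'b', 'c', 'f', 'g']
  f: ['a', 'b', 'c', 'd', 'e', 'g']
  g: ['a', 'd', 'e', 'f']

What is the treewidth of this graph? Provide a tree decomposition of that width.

The largest bag has 4 vertices, giving width 3; this decomposition certifies tw(G) ≤ 3. Conversely, {a, d, f, g} is a clique of size 4, and the vertices of any clique must share a bag in every tree decomposition; so some bag has ≥ 4 vertices and tw(G) ≥ 3. The upper and lower bounds meet at 3, so that is the treewidth.

Treewidth 3.
Bags: B1 = {a, c, e, f}  B2 = {a, e, f, g}  B3 = {a, b, e, f}  B4 = {a, d, f, g}
Tree: B1–B2, B2–B3, B2–B4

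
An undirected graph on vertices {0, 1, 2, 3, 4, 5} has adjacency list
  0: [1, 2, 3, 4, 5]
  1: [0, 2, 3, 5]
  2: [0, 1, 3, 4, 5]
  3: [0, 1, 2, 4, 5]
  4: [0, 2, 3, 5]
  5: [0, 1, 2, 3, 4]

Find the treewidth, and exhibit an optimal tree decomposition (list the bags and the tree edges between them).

Treewidth 4.
Bags: B1 = {0, 1, 2, 3, 5}  B2 = {0, 2, 3, 4, 5}
Tree: B1–B2

Every bag has size at most 5, so the width is 5 − 1 = 4 and tw(G) ≤ 4. For the lower bound, the 5 vertices {0, 1, 2, 3, 5} are pairwise adjacent, and any tree decomposition puts a clique entirely inside one bag — forcing width ≥ 4. Hence tw(G) = 4 exactly.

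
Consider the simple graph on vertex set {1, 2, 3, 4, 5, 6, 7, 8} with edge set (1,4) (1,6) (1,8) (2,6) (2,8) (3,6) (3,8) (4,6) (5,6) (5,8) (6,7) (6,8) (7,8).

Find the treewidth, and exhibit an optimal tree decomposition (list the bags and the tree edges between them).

The largest bag has 3 vertices, giving width 2; this decomposition certifies tw(G) ≤ 2. On the other hand G contains the 3-clique {1, 6, 8}. A clique must lie in a single bag of any decomposition, so no decomposition can have width below 2. The upper and lower bounds meet at 2, so that is the treewidth.

Treewidth 2.
Bags: B1 = {1, 4, 6}  B2 = {1, 6, 8}  B3 = {2, 6, 8}  B4 = {3, 6, 8}  B5 = {6, 7, 8}  B6 = {5, 6, 8}
Tree: B1–B2, B2–B3, B3–B4, B3–B5, B4–B6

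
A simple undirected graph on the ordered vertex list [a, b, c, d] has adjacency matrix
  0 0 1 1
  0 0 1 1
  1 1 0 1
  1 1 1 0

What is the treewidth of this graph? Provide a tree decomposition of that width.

Each bag holds 3 vertices, so the decomposition has width 2, which upper-bounds the treewidth. Conversely, {a, c, d} is a clique of size 3, and the vertices of any clique must share a bag in every tree decomposition; so some bag has ≥ 3 vertices and tw(G) ≥ 2. Combining the bounds, tw(G) = 2.

Treewidth 2.
One optimal decomposition is:
Bags: B1 = {b, c, d}  B2 = {a, c, d}
Tree: B1–B2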